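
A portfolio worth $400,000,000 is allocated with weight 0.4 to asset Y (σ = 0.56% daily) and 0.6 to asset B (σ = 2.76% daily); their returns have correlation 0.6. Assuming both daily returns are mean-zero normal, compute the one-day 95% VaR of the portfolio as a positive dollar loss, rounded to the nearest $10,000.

σ_p² = 0.4²·0.56² + 0.6²·2.76² + 2·0.6·0.4·0.6·0.56·2.76 = 3.2376 (%²).
σ_p = √3.2376 = 1.799%.
At 95%, z = 1.645.
VaR = 1.645 × 1.799% = 2.959%; on $400,000,000 that is $11,836,000.

$11,840,000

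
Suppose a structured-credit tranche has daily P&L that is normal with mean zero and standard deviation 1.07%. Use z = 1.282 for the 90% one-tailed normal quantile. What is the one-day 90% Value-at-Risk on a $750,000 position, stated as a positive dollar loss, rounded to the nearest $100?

$10,300

VaR = z·σ = 1.282 × 1.07% = 1.372%.
On $750,000: 0.01372 × $750,000 = $10,290.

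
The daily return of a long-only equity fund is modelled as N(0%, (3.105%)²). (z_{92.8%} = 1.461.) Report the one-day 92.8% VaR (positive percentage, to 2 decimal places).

4.54%

VaR = z·σ = 1.461 × 3.105% = 4.536%.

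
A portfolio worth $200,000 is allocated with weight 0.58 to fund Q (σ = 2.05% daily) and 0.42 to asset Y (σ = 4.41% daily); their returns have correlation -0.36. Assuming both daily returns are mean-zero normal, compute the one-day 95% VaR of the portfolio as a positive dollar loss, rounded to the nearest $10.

σ_p² = 0.58²·2.05² + 0.42²·4.41² + 2·-0.36·0.58·0.42·2.05·4.41 = 3.2587 (%²).
σ_p = √3.2587 = 1.805%.
At 95%, z = 1.645.
VaR = 1.645 × 1.805% = 2.969%; on $200,000 that is $5,938.

$5,940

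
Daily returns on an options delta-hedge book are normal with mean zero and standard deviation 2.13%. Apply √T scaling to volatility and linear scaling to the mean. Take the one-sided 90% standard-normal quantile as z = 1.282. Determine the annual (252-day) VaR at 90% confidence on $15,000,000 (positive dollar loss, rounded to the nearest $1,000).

$6,502,000

σ_{252d} = 2.13% × √252 = 33.813%.
VaR = 1.282 × 33.813% = 43.348%.
On $15,000,000: 0.43348 × $15,000,000 = $6,502,200.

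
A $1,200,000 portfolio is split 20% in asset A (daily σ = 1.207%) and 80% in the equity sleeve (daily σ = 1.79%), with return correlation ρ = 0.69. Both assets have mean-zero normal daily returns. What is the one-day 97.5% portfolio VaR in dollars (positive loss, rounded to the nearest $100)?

$37,800

σ_p² = 0.2²·1.207² + 0.8²·1.79² + 2·0.69·0.2·0.8·1.207·1.79 = 2.5859 (%²).
σ_p = √2.5859 = 1.608%.
At 97.5%, z = 1.960.
VaR = 1.960 × 1.608% = 3.152%; on $1,200,000 that is $37,824.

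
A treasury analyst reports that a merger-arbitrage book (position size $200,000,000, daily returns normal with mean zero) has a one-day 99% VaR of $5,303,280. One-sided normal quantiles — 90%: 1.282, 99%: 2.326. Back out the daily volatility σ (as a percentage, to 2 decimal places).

1.14%

VaR as a fraction: $5,303,280 / $200,000,000 = 2.652%.
σ = VaR / z = 2.652% / 2.326 = 1.140%.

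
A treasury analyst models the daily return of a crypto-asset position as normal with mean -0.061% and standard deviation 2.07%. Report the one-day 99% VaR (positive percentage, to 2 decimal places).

4.88%

At 99% one-sided, z = 2.326.
VaR = −μ + z·σ = −(-0.061%) + 2.326 × 2.07% = 4.876%.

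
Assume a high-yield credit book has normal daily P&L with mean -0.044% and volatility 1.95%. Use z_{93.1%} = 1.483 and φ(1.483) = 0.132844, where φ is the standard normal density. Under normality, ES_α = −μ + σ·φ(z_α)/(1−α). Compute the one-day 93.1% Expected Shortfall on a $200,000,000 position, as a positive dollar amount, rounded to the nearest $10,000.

$7,600,000

Tail multiplier: φ(z)/(1−α) = 0.132844 / 0.069 = 1.925.
ES = −(-0.044%) + 1.95% × 1.925 = 3.798%.
On $200,000,000: 0.03798 × $200,000,000 = $7,596,000.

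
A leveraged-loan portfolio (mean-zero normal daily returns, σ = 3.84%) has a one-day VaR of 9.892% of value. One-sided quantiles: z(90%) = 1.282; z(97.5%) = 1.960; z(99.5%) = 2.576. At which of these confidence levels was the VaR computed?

Implied z = VaR/σ = 9.892 / 3.84 = 2.576.
This matches z(99.5%) = 2.576.

99.5%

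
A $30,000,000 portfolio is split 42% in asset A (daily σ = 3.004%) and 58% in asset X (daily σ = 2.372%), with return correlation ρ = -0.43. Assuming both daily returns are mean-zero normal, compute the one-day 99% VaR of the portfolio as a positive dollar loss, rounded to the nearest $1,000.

$985,000

σ_p² = 0.42²·3.004² + 0.58²·2.372² + 2·-0.43·0.42·0.58·3.004·2.372 = 1.9918 (%²).
σ_p = √1.9918 = 1.411%.
At 99%, z = 2.326.
VaR = 2.326 × 1.411% = 3.282%; on $30,000,000 that is $984,600.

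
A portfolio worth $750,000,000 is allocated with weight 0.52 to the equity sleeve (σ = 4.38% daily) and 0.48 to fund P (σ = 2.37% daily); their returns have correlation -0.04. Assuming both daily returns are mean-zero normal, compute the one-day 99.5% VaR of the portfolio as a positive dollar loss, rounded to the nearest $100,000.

σ_p² = 0.52²·4.38² + 0.48²·2.37² + 2·-0.04·0.52·0.48·4.38·2.37 = 6.2743 (%²).
σ_p = √6.2743 = 2.505%.
At 99.5%, z = 2.576.
VaR = 2.576 × 2.505% = 6.453%; on $750,000,000 that is $48,397,500.

$48,400,000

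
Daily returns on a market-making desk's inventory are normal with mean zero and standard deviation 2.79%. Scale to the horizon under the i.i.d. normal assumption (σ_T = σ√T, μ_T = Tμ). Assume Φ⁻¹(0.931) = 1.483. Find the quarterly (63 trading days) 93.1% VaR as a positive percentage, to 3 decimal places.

32.841%

σ_{63d} = 2.79% × √63 = 22.145%.
VaR = 1.483 × 22.145% = 32.841%.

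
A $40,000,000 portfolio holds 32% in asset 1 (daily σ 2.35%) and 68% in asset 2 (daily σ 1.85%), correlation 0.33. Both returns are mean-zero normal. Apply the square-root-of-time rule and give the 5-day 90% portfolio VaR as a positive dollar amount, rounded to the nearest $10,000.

$1,910,000

σ_p = √(0.32²·2.35² + 0.68²·1.85² + 2·0.33·0.32·0.68·2.35·1.85) = 1.665%.
σ_{5d} = 1.665% × √5 = 3.723%.
z(90%) = 1.282.
VaR = 1.282 × 3.723% = 4.773%; on $40,000,000 that is $1,909,200.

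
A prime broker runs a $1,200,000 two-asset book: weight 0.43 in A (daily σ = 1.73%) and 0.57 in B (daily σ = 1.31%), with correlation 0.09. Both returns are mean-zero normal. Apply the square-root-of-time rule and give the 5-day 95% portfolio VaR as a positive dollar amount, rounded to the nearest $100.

σ_p = √(0.43²·1.73² + 0.57²·1.31² + 2·0.09·0.43·0.57·1.73·1.31) = 1.100%.
σ_{5d} = 1.100% × √5 = 2.460%.
z(95%) = 1.645.
VaR = 1.645 × 2.460% = 4.047%; on $1,200,000 that is $48,564.

$48,600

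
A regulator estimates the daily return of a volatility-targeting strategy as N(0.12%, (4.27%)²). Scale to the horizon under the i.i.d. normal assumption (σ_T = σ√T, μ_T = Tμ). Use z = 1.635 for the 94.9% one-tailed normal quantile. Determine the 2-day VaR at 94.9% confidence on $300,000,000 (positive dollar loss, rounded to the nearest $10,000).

$28,900,000

σ_{2d} = 4.27% × √2 = 6.039%; μ_{2d} = 2 × 0.12% = 0.240%.
VaR = −(0.240%) + 1.635 × 6.039% = 9.634%.
On $300,000,000: 0.09634 × $300,000,000 = $28,902,000.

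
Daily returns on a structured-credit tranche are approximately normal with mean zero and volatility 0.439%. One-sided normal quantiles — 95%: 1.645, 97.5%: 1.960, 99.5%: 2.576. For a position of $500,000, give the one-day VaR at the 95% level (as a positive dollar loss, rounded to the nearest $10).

VaR = z·σ = 1.645 × 0.439% = 0.722%.
On $500,000: 0.00722 × $500,000 = $3,610.

$3,610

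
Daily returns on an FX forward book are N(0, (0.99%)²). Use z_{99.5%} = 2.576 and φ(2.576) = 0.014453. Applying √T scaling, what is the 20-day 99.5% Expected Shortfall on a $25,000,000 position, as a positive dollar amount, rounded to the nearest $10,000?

σ_{20d} = 0.99% × √20 = 4.427%.
ES multiplier = φ(z)/(1−α) = 0.014453/0.005 = 2.891.
ES = 4.427% × 2.891 = 12.798%; on $25,000,000: $3,199,500.

$3,200,000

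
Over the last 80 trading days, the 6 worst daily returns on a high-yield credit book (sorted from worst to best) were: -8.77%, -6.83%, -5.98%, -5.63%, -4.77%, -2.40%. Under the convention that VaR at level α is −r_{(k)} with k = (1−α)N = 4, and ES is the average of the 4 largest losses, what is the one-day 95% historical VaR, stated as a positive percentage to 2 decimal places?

5.63%

k = 4; the 4th lowest return is -5.63%, so VaR = 5.63%.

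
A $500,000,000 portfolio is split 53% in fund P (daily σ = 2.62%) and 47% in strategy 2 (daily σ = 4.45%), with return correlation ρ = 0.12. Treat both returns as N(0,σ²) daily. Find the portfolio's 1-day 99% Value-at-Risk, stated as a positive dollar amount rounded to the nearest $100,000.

σ_p² = 0.53²·2.62² + 0.47²·4.45² + 2·0.12·0.53·0.47·2.62·4.45 = 6.9996 (%²).
σ_p = √6.9996 = 2.646%.
At 99%, z = 2.326.
VaR = 2.326 × 2.646% = 6.155%; on $500,000,000 that is $30,775,000.

$30,800,000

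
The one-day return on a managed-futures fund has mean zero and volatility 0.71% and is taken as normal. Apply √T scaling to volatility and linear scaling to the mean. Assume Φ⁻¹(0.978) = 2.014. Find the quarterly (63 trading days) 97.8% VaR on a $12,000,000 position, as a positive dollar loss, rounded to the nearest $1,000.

$1,362,000

σ_{63d} = 0.71% × √63 = 5.635%.
VaR = 2.014 × 5.635% = 11.349%.
On $12,000,000: 0.11349 × $12,000,000 = $1,361,880.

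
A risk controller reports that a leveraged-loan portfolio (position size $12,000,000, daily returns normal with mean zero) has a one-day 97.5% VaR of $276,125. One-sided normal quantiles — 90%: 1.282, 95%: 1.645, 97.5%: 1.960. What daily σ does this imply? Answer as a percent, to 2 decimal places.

VaR as a fraction: $276,125 / $12,000,000 = 2.301%.
σ = VaR / z = 2.301% / 1.960 = 1.174%.

1.17%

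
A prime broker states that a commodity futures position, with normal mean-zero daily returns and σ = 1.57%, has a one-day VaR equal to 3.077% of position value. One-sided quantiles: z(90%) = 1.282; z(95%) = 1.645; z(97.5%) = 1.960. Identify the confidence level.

97.5%

Implied z = VaR/σ = 3.077 / 1.57 = 1.960.
This matches z(97.5%) = 1.960.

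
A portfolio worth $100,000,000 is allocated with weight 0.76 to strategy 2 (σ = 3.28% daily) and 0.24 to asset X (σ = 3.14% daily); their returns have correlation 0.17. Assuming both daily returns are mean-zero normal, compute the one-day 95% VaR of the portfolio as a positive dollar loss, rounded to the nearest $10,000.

σ_p² = 0.76²·3.28² + 0.24²·3.14² + 2·0.17·0.76·0.24·3.28·3.14 = 7.4207 (%²).
σ_p = √7.4207 = 2.724%.
At 95%, z = 1.645.
VaR = 1.645 × 2.724% = 4.481%; on $100,000,000 that is $4,481,000.

$4,480,000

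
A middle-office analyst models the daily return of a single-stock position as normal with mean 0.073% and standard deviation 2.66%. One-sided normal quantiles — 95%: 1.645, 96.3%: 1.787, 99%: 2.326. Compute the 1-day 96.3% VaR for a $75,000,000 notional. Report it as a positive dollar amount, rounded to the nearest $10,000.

$3,510,000

VaR = −μ + z·σ = −(0.073%) + 1.787 × 2.66% = 4.680%.
On $75,000,000: 0.04680 × $75,000,000 = $3,510,000.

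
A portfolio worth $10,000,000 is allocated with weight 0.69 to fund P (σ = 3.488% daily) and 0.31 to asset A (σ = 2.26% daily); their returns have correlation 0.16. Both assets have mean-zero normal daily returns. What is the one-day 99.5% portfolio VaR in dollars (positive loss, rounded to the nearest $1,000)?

$673,000

σ_p² = 0.69²·3.488² + 0.31²·2.26² + 2·0.16·0.69·0.31·3.488·2.26 = 6.8227 (%²).
σ_p = √6.8227 = 2.612%.
At 99.5%, z = 2.576.
VaR = 2.576 × 2.612% = 6.729%; on $10,000,000 that is $672,900.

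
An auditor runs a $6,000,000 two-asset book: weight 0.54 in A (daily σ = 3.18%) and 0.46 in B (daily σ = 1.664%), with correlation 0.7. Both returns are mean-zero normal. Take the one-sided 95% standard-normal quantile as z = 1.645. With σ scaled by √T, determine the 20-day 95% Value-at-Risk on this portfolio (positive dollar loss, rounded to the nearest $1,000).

σ_p = √(0.54²·3.18² + 0.46²·1.664² + 2·0.7·0.54·0.46·3.18·1.664) = 2.318%.
σ_{20d} = 2.318% × √20 = 10.366%.
VaR = 1.645 × 10.366% = 17.052%; on $6,000,000 that is $1,023,120.

$1,023,000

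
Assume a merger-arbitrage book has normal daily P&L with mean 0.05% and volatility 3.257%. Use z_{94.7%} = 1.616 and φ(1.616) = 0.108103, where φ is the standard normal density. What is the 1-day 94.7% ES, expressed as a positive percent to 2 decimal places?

6.59%

Tail multiplier: φ(z)/(1−α) = 0.108103 / 0.053 = 2.040.
ES = −(0.05%) + 3.257% × 2.040 = 6.594%.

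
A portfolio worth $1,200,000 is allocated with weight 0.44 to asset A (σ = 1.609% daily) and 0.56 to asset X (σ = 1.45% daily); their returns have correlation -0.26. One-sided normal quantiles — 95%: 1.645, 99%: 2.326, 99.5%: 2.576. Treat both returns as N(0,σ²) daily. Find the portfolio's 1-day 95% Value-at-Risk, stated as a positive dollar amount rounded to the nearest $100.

σ_p² = 0.44²·1.609² + 0.56²·1.45² + 2·-0.26·0.44·0.56·1.609·1.45 = 0.8616 (%²).
σ_p = √0.8616 = 0.928%.
VaR = 1.645 × 0.928% = 1.527%; on $1,200,000 that is $18,324.

$18,300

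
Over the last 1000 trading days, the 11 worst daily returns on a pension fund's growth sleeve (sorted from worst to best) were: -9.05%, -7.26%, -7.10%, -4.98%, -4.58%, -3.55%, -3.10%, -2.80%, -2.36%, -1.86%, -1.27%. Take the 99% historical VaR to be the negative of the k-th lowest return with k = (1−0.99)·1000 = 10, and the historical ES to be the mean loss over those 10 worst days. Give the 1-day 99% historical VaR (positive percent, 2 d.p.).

k = 10; the 10th lowest return is -1.86%, so VaR = 1.86%.

1.86%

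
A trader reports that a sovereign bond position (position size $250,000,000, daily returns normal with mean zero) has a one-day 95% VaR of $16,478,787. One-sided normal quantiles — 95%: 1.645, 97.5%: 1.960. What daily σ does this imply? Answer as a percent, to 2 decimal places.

4.01%

VaR as a fraction: $16,478,787 / $250,000,000 = 6.592%.
σ = VaR / z = 6.592% / 1.645 = 4.007%.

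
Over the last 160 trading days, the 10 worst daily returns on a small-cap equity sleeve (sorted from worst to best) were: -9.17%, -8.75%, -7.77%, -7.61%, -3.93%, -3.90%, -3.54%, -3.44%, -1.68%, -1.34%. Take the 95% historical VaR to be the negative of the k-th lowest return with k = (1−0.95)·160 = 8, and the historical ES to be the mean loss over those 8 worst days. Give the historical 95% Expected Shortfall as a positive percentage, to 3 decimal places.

6.014%

The 8 worst returns sum to -48.11%.
ES = −(-48.11%) / 8 = 6.01375% ≈ 6.014%.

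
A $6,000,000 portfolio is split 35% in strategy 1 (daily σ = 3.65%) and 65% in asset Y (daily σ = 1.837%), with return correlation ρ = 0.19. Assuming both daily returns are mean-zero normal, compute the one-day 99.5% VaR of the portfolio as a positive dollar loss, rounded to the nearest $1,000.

σ_p² = 0.35²·3.65² + 0.65²·1.837² + 2·0.19·0.35·0.65·3.65·1.837 = 3.6374 (%²).
σ_p = √3.6374 = 1.907%.
At 99.5%, z = 2.576.
VaR = 2.576 × 1.907% = 4.912%; on $6,000,000 that is $294,720.

$295,000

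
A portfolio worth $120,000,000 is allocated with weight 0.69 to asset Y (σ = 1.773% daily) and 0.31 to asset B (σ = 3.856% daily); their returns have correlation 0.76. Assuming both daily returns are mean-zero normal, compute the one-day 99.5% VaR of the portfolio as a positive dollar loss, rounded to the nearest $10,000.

$7,010,000

σ_p² = 0.69²·1.773² + 0.31²·3.856² + 2·0.76·0.69·0.31·1.773·3.856 = 5.1483 (%²).
σ_p = √5.1483 = 2.269%.
At 99.5%, z = 2.576.
VaR = 2.576 × 2.269% = 5.845%; on $120,000,000 that is $7,014,000.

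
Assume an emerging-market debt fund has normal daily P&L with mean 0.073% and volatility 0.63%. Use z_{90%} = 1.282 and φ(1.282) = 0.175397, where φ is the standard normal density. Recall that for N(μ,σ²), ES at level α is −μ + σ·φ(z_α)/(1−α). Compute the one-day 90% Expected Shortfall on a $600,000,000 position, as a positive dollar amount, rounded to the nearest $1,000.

Tail multiplier: φ(z)/(1−α) = 0.175397 / 0.1 = 1.754.
ES = −(0.073%) + 0.63% × 1.754 = 1.032%.
On $600,000,000: 0.01032 × $600,000,000 = $6,192,000.

$6,192,000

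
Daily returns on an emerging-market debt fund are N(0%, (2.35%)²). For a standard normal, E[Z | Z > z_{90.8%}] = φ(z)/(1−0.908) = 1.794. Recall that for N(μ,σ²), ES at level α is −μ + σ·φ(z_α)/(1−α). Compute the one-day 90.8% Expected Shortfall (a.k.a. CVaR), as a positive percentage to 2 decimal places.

4.22%

ES = 2.35% × 1.794 = 4.216%.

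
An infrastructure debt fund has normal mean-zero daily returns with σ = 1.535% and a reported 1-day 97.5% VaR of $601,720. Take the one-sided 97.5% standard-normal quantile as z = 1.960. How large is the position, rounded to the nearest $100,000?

$20,000,000

VaR as a fraction of value: z·σ = 1.960 × 1.535% = 3.0086%.
Position = $601,720 / 0.030086 = $20,000,000.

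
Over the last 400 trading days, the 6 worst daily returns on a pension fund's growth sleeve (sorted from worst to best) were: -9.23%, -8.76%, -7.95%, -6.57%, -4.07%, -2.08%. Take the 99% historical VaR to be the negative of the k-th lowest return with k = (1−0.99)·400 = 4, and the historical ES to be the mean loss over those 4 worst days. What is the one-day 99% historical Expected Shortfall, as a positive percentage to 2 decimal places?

8.13%

The 4 worst returns sum to -32.51%.
ES = −(-32.51%) / 4 = 8.1275% ≈ 8.13%.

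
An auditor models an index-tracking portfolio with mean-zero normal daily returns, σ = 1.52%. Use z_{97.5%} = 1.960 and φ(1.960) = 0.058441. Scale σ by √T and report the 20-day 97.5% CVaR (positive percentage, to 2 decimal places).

σ_{20d} = 1.52% × √20 = 6.798%.
ES multiplier = φ(z)/(1−α) = 0.058441/0.025 = 2.338.
ES = 6.798% × 2.338 = 15.894%.

15.89%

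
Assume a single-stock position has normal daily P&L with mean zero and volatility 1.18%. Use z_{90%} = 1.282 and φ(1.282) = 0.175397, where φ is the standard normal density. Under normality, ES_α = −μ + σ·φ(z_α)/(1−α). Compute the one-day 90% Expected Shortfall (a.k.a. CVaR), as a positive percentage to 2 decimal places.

Tail multiplier: φ(z)/(1−α) = 0.175397 / 0.1 = 1.754.
ES = 1.18% × 1.754 = 2.070%.

2.07%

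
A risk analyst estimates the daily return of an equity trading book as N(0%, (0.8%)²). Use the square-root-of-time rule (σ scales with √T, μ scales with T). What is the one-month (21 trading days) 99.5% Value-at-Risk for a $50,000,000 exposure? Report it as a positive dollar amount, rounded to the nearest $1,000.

$4,722,000

At 99.5%, z = 2.576.
σ_{21d} = 0.8% × √21 = 3.666%.
VaR = 2.576 × 3.666% = 9.444%.
On $50,000,000: 0.09444 × $50,000,000 = $4,722,000.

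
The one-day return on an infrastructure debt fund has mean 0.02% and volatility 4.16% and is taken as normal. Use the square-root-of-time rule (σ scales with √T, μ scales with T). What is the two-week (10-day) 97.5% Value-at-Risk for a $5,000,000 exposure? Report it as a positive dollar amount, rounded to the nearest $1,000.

At 97.5%, z = 1.960.
σ_{10d} = 4.16% × √10 = 13.155%; μ_{10d} = 10 × 0.02% = 0.200%.
VaR = −(0.200%) + 1.960 × 13.155% = 25.584%.
On $5,000,000: 0.25584 × $5,000,000 = $1,279,200.

$1,279,000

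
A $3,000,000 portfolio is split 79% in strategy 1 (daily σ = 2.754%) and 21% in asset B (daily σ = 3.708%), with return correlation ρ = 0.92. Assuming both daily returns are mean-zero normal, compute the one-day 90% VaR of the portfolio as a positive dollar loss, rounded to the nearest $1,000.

σ_p² = 0.79²·2.754² + 0.21²·3.708² + 2·0.92·0.79·0.21·2.754·3.708 = 8.4571 (%²).
σ_p = √8.4571 = 2.908%.
At 90%, z = 1.282.
VaR = 1.282 × 2.908% = 3.728%; on $3,000,000 that is $111,840.

$112,000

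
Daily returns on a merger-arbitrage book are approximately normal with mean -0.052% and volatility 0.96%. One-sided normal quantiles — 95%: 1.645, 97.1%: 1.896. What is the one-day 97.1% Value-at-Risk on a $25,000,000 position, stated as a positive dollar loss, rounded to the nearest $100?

$468,000

VaR = −μ + z·σ = −(-0.052%) + 1.896 × 0.96% = 1.872%.
On $25,000,000: 0.01872 × $25,000,000 = $468,000.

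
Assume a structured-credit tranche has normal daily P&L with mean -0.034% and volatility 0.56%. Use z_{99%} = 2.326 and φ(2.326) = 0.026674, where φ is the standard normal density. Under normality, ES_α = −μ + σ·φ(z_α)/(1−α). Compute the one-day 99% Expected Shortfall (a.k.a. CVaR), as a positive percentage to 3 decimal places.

1.528%

Tail multiplier: φ(z)/(1−α) = 0.026674 / 0.01 = 2.667.
ES = −(-0.034%) + 0.56% × 2.667 = 1.528%.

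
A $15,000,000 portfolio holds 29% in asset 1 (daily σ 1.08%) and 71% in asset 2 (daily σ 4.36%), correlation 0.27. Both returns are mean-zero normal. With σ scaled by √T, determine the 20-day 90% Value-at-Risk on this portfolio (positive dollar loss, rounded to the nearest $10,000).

σ_p = √(0.29²·1.08² + 0.71²·4.36² + 2·0.27·0.29·0.71·1.08·4.36) = 3.194%.
σ_{20d} = 3.194% × √20 = 14.284%.
z(90%) = 1.282.
VaR = 1.282 × 14.284% = 18.312%; on $15,000,000 that is $2,746,800.

$2,750,000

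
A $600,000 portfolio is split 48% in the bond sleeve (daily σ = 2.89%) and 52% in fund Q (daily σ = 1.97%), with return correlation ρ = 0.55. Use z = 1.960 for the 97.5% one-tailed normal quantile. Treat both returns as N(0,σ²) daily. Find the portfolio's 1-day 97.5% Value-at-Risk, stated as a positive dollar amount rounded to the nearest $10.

$25,050

σ_p² = 0.48²·2.89² + 0.52²·1.97² + 2·0.55·0.48·0.52·2.89·1.97 = 4.5369 (%²).
σ_p = √4.5369 = 2.130%.
VaR = 1.960 × 2.130% = 4.175%; on $600,000 that is $25,050.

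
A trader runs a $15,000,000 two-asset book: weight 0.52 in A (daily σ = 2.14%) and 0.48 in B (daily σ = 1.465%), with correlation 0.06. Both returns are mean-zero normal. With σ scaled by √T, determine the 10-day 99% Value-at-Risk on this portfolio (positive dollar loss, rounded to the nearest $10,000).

σ_p = √(0.52²·2.14² + 0.48²·1.465² + 2·0.06·0.52·0.48·2.14·1.465) = 1.352%.
σ_{10d} = 1.352% × √10 = 4.275%.
z(99%) = 2.326.
VaR = 2.326 × 4.275% = 9.944%; on $15,000,000 that is $1,491,600.

$1,490,000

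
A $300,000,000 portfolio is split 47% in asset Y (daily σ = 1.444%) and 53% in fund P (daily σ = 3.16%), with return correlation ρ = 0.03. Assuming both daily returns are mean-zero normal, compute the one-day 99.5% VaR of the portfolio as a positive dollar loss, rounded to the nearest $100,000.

$14,100,000

σ_p² = 0.47²·1.444² + 0.53²·3.16² + 2·0.03·0.47·0.53·1.444·3.16 = 3.3338 (%²).
σ_p = √3.3338 = 1.826%.
At 99.5%, z = 2.576.
VaR = 2.576 × 1.826% = 4.704%; on $300,000,000 that is $14,112,000.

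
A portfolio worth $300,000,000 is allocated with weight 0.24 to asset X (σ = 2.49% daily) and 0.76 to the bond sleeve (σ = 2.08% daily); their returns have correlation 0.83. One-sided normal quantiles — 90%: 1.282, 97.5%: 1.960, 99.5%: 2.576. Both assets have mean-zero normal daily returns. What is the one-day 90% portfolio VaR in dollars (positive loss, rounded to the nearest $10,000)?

$8,090,000

σ_p² = 0.24²·2.49² + 0.76²·2.08² + 2·0.83·0.24·0.76·2.49·2.08 = 4.4242 (%²).
σ_p = √4.4242 = 2.103%.
VaR = 1.282 × 2.103% = 2.696%; on $300,000,000 that is $8,088,000.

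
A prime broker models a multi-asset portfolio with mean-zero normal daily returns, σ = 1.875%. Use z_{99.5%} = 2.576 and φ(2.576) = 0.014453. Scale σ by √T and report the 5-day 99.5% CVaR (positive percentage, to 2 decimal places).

σ_{5d} = 1.875% × √5 = 4.193%.
ES multiplier = φ(z)/(1−α) = 0.014453/0.005 = 2.891.
ES = 4.193% × 2.891 = 12.122%.

12.12%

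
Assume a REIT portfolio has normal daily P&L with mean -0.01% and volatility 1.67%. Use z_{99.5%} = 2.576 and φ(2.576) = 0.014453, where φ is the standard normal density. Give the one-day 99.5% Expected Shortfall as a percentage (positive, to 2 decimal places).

4.84%

Tail multiplier: φ(z)/(1−α) = 0.014453 / 0.005 = 2.891.
ES = −(-0.01%) + 1.67% × 2.891 = 4.838%.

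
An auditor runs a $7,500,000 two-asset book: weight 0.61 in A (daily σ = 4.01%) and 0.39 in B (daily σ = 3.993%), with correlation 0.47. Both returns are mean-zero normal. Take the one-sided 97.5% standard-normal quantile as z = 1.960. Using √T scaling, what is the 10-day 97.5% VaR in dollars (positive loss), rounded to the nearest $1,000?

$1,610,000

σ_p = √(0.61²·4.01² + 0.39²·3.993² + 2·0.47·0.61·0.39·4.01·3.993) = 3.463%.
σ_{10d} = 3.463% × √10 = 10.951%.
VaR = 1.960 × 10.951% = 21.464%; on $7,500,000 that is $1,609,800.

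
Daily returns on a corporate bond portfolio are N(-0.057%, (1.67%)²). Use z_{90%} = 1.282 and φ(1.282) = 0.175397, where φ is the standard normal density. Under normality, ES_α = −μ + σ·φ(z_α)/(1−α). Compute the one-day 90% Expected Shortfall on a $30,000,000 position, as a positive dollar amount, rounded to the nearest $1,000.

Tail multiplier: φ(z)/(1−α) = 0.175397 / 0.1 = 1.754.
ES = −(-0.057%) + 1.67% × 1.754 = 2.986%.
On $30,000,000: 0.02986 × $30,000,000 = $895,800.

$896,000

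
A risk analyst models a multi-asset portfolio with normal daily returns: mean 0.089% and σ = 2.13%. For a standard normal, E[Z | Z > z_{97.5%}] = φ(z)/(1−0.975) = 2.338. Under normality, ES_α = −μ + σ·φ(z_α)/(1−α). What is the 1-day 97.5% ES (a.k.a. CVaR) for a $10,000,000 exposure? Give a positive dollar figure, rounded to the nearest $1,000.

$489,000

ES = −(0.089%) + 2.13% × 2.338 = 4.891%.
On $10,000,000: 0.04891 × $10,000,000 = $489,100.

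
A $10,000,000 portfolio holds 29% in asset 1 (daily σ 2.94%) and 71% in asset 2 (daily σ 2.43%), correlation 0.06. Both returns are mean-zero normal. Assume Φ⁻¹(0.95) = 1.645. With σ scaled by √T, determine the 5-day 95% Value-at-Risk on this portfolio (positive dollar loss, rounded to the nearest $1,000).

$725,000

σ_p = √(0.29²·2.94² + 0.71²·2.43² + 2·0.06·0.29·0.71·2.94·2.43) = 1.970%.
σ_{5d} = 1.970% × √5 = 4.405%.
VaR = 1.645 × 4.405% = 7.246%; on $10,000,000 that is $724,600.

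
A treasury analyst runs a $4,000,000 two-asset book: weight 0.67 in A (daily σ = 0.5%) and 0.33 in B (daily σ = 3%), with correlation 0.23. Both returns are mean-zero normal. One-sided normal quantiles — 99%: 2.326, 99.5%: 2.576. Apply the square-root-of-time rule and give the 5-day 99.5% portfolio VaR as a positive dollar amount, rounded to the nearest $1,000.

σ_p = √(0.67²·0.5² + 0.33²·3² + 2·0.23·0.67·0.33·0.5·3) = 1.116%.
σ_{5d} = 1.116% × √5 = 2.495%.
VaR = 2.576 × 2.495% = 6.427%; on $4,000,000 that is $257,080.

$257,000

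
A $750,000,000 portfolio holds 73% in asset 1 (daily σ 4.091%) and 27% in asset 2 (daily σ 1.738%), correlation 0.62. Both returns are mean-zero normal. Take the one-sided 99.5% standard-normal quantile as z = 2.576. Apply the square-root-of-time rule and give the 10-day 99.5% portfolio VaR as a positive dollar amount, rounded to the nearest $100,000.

σ_p = √(0.73²·4.091² + 0.27²·1.738² + 2·0.62·0.73·0.27·4.091·1.738) = 3.298%.
σ_{10d} = 3.298% × √10 = 10.429%.
VaR = 2.576 × 10.429% = 26.865%; on $750,000,000 that is $201,487,500.

$201,500,000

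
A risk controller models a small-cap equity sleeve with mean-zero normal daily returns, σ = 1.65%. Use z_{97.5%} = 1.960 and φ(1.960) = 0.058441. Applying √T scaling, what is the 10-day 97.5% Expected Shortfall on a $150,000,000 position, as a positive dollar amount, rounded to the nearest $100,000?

$18,300,000

σ_{10d} = 1.65% × √10 = 5.218%.
ES multiplier = φ(z)/(1−α) = 0.058441/0.025 = 2.338.
ES = 5.218% × 2.338 = 12.200%; on $150,000,000: $18,300,000.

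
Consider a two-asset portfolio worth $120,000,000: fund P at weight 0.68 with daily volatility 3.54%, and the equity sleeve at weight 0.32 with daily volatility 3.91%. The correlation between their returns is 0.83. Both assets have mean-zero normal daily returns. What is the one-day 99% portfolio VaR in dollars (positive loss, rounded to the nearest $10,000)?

σ_p² = 0.68²·3.54² + 0.32²·3.91² + 2·0.83·0.68·0.32·3.54·3.91 = 12.3598 (%²).
σ_p = √12.3598 = 3.516%.
At 99%, z = 2.326.
VaR = 2.326 × 3.516% = 8.178%; on $120,000,000 that is $9,813,600.

$9,810,000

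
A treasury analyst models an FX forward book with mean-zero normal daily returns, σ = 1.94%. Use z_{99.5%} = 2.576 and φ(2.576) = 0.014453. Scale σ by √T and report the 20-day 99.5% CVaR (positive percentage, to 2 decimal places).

σ_{20d} = 1.94% × √20 = 8.676%.
ES multiplier = φ(z)/(1−α) = 0.014453/0.005 = 2.891.
ES = 8.676% × 2.891 = 25.082%.

25.08%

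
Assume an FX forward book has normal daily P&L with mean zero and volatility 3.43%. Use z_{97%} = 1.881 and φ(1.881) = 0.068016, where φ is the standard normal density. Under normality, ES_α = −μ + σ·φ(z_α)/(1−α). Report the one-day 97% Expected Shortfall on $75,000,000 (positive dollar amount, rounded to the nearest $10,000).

$5,830,000

Tail multiplier: φ(z)/(1−α) = 0.068016 / 0.03 = 2.267.
ES = 3.43% × 2.267 = 7.776%.
On $75,000,000: 0.07776 × $75,000,000 = $5,832,000.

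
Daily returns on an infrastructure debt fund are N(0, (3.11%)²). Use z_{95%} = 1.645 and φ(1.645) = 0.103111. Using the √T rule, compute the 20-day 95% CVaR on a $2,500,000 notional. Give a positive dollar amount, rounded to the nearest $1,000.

σ_{20d} = 3.11% × √20 = 13.908%.
ES multiplier = φ(z)/(1−α) = 0.103111/0.05 = 2.062.
ES = 13.908% × 2.062 = 28.678%; on $2,500,000: $716,950.

$717,000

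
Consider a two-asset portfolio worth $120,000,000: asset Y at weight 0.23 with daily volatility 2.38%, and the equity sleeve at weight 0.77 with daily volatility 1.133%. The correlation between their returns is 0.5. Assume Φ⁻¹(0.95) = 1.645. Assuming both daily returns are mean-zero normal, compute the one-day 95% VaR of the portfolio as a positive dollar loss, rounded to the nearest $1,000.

σ_p² = 0.23²·2.38² + 0.77²·1.133² + 2·0.5·0.23·0.77·2.38·1.133 = 1.5383 (%²).
σ_p = √1.5383 = 1.240%.
VaR = 1.645 × 1.240% = 2.040%; on $120,000,000 that is $2,448,000.

$2,448,000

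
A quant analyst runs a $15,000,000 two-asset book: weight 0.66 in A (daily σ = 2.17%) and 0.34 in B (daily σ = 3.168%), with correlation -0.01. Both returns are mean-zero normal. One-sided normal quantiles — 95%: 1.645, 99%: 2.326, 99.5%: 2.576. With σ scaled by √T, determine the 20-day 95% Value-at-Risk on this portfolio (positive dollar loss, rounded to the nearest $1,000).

$1,968,000

σ_p = √(0.66²·2.17² + 0.34²·3.168² + 2·-0.01·0.66·0.34·2.17·3.168) = 1.783%.
σ_{20d} = 1.783% × √20 = 7.974%.
VaR = 1.645 × 7.974% = 13.117%; on $15,000,000 that is $1,967,550.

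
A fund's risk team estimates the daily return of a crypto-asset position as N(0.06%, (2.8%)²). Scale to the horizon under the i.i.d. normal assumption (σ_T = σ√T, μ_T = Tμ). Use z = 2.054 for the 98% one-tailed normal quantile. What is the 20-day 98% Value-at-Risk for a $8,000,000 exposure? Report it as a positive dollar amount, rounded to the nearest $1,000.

$1,962,000

σ_{20d} = 2.8% × √20 = 12.522%; μ_{20d} = 20 × 0.06% = 1.200%.
VaR = −(1.200%) + 2.054 × 12.522% = 24.520%.
On $8,000,000: 0.24520 × $8,000,000 = $1,961,600.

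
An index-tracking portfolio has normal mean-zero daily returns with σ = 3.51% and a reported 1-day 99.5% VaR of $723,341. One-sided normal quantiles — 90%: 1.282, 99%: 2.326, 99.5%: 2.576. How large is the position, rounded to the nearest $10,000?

VaR as a fraction of value: z·σ = 2.576 × 3.51% = 9.04176%.
Position = $723,341 / 0.0904176 = $8,000,002.

$8,000,000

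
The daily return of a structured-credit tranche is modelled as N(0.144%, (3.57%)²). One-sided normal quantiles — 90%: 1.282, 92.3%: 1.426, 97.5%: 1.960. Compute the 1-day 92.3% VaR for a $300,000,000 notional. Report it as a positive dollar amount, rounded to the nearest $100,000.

$14,800,000

VaR = −μ + z·σ = −(0.144%) + 1.426 × 3.57% = 4.947%.
On $300,000,000: 0.04947 × $300,000,000 = $14,841,000.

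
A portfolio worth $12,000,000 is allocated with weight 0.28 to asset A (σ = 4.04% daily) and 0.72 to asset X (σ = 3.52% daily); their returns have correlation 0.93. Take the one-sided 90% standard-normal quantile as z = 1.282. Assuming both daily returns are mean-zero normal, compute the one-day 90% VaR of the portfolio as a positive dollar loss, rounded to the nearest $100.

$555,400

σ_p² = 0.28²·4.04² + 0.72²·3.52² + 2·0.93·0.28·0.72·4.04·3.52 = 13.0353 (%²).
σ_p = √13.0353 = 3.610%.
VaR = 1.282 × 3.610% = 4.628%; on $12,000,000 that is $555,360.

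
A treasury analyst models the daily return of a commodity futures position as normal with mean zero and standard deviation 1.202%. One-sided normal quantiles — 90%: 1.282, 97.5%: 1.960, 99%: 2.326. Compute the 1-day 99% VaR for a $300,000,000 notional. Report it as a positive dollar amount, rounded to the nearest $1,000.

$8,388,000

VaR = z·σ = 2.326 × 1.202% = 2.796%.
On $300,000,000: 0.02796 × $300,000,000 = $8,388,000.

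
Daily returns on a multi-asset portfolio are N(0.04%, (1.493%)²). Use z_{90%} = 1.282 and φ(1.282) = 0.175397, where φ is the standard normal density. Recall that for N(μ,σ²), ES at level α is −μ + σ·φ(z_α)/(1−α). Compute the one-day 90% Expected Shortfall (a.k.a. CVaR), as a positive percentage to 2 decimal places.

Tail multiplier: φ(z)/(1−α) = 0.175397 / 0.1 = 1.754.
ES = −(0.04%) + 1.493% × 1.754 = 2.579%.

2.58%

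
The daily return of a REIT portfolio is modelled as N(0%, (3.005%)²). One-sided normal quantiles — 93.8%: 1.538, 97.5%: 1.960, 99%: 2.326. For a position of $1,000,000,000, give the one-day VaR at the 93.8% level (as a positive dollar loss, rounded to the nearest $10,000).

VaR = z·σ = 1.538 × 3.005% = 4.622%.
On $1,000,000,000: 0.04622 × $1,000,000,000 = $46,220,000.

$46,220,000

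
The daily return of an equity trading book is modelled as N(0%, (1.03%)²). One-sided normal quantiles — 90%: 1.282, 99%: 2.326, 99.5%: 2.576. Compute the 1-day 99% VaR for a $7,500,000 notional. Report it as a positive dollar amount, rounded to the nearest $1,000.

$180,000

VaR = z·σ = 2.326 × 1.03% = 2.396%.
On $7,500,000: 0.02396 × $7,500,000 = $179,700.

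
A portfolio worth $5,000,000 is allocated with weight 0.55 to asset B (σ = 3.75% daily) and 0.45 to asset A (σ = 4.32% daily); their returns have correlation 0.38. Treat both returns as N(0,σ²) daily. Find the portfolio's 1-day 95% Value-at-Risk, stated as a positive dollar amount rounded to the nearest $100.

$273,800

σ_p² = 0.55²·3.75² + 0.45²·4.32² + 2·0.38·0.55·0.45·3.75·4.32 = 11.0803 (%²).
σ_p = √11.0803 = 3.329%.
At 95%, z = 1.645.
VaR = 1.645 × 3.329% = 5.476%; on $5,000,000 that is $273,800.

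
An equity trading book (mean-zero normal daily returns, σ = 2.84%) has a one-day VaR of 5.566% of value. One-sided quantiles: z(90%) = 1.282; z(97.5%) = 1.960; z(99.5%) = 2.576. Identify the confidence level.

97.5%

Implied z = VaR/σ = 5.566 / 2.84 = 1.960.
This matches z(97.5%) = 1.960.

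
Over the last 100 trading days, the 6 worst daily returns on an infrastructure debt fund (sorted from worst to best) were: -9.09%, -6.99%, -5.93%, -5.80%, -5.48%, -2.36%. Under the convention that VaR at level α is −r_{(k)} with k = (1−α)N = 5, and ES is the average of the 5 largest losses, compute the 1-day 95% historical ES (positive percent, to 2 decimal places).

The 5 worst returns sum to -33.29%.
ES = −(-33.29%) / 5 = 6.658% ≈ 6.66%.

6.66%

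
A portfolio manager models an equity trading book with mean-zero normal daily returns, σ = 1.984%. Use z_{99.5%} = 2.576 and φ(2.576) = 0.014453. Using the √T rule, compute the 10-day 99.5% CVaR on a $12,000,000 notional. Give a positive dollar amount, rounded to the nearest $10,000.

$2,180,000

σ_{10d} = 1.984% × √10 = 6.274%.
ES multiplier = φ(z)/(1−α) = 0.014453/0.005 = 2.891.
ES = 6.274% × 2.891 = 18.138%; on $12,000,000: $2,176,560.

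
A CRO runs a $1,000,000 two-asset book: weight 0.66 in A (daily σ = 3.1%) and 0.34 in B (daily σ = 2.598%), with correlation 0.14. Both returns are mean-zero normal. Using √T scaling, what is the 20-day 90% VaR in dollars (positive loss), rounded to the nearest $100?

$134,100

σ_p = √(0.66²·3.1² + 0.34²·2.598² + 2·0.14·0.66·0.34·3.1·2.598) = 2.339%.
σ_{20d} = 2.339% × √20 = 10.460%.
z(90%) = 1.282.
VaR = 1.282 × 10.460% = 13.410%; on $1,000,000 that is $134,100.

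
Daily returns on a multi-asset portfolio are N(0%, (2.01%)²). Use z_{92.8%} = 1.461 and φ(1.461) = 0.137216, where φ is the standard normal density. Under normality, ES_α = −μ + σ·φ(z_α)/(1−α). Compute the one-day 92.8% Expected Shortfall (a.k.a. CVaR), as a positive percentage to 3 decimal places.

3.831%

Tail multiplier: φ(z)/(1−α) = 0.137216 / 0.072 = 1.906.
ES = 2.01% × 1.906 = 3.831%.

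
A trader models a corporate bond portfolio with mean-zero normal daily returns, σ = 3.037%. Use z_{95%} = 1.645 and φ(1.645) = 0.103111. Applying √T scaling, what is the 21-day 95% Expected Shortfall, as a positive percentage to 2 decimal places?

σ_{21d} = 3.037% × √21 = 13.917%.
ES multiplier = φ(z)/(1−α) = 0.103111/0.05 = 2.062.
ES = 13.917% × 2.062 = 28.697%.

28.70%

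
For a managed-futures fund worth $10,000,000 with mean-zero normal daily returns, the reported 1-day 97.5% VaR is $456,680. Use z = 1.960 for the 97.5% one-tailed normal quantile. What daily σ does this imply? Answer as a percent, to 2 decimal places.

VaR as a fraction: $456,680 / $10,000,000 = 4.567%.
σ = VaR / z = 4.567% / 1.960 = 2.330%.

2.33%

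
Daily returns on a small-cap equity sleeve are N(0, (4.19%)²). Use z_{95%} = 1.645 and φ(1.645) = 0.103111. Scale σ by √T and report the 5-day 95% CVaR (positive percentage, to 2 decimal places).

σ_{5d} = 4.19% × √5 = 9.369%.
ES multiplier = φ(z)/(1−α) = 0.103111/0.05 = 2.062.
ES = 9.369% × 2.062 = 19.319%.

19.32%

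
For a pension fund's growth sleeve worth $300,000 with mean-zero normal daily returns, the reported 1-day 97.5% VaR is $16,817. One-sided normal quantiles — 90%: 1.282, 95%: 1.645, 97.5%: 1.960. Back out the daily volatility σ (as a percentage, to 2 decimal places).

2.86%

VaR as a fraction: $16,817 / $300,000 = 5.606%.
σ = VaR / z = 5.606% / 1.960 = 2.860%.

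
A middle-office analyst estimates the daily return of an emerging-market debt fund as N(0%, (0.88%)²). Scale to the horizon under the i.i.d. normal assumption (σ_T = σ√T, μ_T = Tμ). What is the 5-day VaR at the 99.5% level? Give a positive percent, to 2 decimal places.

At 99.5%, z = 2.576.
σ_{5d} = 0.88% × √5 = 1.968%.
VaR = 2.576 × 1.968% = 5.070%.

5.07%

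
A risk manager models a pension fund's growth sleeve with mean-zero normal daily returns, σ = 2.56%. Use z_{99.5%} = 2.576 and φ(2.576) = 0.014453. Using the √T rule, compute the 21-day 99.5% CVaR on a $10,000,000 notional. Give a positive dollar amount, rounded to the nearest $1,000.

$3,391,000

σ_{21d} = 2.56% × √21 = 11.731%.
ES multiplier = φ(z)/(1−α) = 0.014453/0.005 = 2.891.
ES = 11.731% × 2.891 = 33.914%; on $10,000,000: $3,391,400.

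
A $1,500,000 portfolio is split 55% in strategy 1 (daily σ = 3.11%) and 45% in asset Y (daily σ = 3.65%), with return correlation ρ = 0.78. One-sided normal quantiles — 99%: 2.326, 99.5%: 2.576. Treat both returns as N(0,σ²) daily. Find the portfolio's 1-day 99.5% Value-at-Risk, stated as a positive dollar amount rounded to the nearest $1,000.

σ_p² = 0.55²·3.11² + 0.45²·3.65² + 2·0.78·0.55·0.45·3.11·3.65 = 10.0064 (%²).
σ_p = √10.0064 = 3.163%.
VaR = 2.576 × 3.163% = 8.148%; on $1,500,000 that is $122,220.

$122,000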